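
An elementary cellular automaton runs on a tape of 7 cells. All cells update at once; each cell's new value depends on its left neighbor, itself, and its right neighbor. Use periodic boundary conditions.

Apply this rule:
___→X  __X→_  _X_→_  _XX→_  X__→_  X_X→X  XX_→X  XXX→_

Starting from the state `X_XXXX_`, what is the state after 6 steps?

__XX__X

_X___XX
X__X__X
X______
__XXXX_
X____X_
__XX__X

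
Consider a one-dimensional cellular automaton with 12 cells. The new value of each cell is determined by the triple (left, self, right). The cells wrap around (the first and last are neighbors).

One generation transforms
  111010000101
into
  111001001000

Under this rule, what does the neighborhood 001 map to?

At position 8 the neighborhood is 001; the next row has 1 there.

1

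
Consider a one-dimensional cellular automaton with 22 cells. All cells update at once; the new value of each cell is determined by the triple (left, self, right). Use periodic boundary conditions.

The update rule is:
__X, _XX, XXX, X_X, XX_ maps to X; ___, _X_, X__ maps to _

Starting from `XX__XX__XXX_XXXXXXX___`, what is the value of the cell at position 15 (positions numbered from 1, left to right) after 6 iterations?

X

iteration 1: XX_XXX_XXXXXXXXXXXX__X
iteration 2: XXXXXXXXXXXXXXXXXXX_XX
iteration 3: XXXXXXXXXXXXXXXXXXXXXX
iteration 4: XXXXXXXXXXXXXXXXXXXXXX  (fixed point — unchanged through iteration 6)
position 15 holds X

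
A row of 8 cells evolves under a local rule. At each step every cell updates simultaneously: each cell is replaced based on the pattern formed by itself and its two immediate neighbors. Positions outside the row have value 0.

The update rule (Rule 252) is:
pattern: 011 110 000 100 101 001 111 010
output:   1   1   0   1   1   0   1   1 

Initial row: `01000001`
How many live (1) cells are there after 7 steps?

01100001
01110001
01111001
01111101
01111111
01111111  (fixed point — unchanged through step 7)
count of 1: 7

7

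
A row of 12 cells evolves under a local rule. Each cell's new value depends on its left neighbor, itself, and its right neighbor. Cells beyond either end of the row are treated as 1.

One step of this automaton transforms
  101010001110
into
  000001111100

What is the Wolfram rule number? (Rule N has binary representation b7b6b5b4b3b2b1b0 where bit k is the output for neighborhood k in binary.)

position 9: 111 → 1  (bit 7 = 1)
position 0: 110 → 0  (bit 6 = 0)
position 1: 101 → 0  (bit 5 = 0)
position 5: 100 → 1  (bit 4 = 1)
position 8: 011 → 1  (bit 3 = 1)
position 2: 010 → 0  (bit 2 = 0)
position 7: 001 → 1  (bit 1 = 1)
position 6: 000 → 1  (bit 0 = 1)
bits b7..b0 = 10011011 = 155

155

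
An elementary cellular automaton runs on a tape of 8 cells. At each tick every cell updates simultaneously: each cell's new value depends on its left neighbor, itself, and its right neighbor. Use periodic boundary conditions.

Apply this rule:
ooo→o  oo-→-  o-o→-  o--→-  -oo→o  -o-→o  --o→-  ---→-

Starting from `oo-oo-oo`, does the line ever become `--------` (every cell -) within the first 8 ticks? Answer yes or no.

no

o--o--oo
---o--oo
---o--o-
---o--o-  (fixed point — unchanged through tick 8)
tick 8 is ---o--o-, still not uniform -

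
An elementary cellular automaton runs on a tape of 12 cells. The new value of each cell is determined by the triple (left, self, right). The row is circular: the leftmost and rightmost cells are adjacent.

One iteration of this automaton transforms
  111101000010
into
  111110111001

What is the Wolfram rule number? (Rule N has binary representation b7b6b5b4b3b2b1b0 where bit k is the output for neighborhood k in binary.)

position 1: 111 → 1  (bit 7 = 1)
position 3: 110 → 1  (bit 6 = 1)
position 4: 101 → 1  (bit 5 = 1)
position 6: 100 → 1  (bit 4 = 1)
position 0: 011 → 1  (bit 3 = 1)
position 5: 010 → 0  (bit 2 = 0)
position 9: 001 → 0  (bit 1 = 0)
position 7: 000 → 1  (bit 0 = 1)
bits b7..b0 = 11111001 = 249

249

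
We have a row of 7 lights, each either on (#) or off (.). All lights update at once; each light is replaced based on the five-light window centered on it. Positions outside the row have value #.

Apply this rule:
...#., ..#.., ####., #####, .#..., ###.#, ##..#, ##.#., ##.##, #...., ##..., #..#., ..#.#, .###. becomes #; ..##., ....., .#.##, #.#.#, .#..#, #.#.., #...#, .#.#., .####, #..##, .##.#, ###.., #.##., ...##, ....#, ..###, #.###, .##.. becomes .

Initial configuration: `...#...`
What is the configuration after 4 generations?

##.##..

#.###..
##.#.#.
###....
##.##..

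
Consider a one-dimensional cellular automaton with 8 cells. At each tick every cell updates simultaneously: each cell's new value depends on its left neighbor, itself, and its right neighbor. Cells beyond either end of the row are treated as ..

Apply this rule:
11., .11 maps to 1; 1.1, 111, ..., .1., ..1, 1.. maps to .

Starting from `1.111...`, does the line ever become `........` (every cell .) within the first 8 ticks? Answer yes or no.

tick 1: ..1.1...
tick 2: ........
all cells are . at tick 2

yes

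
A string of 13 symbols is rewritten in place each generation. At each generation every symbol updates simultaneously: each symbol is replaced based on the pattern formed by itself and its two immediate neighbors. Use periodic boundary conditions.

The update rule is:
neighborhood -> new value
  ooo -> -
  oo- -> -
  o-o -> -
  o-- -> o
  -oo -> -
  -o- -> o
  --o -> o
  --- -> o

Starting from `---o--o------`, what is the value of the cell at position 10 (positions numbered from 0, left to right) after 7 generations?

o

ooooooooooooo
-------------
ooooooooooooo  (repeats generation 1; period 2)
generation 7: ooooooooooooo
position 10 holds o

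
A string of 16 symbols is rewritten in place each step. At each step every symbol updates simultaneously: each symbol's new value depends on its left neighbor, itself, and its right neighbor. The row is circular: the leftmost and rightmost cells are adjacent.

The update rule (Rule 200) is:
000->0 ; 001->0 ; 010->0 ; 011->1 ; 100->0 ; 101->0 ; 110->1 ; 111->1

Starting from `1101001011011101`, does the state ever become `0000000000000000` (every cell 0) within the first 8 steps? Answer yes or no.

no

step 1: 1100000011011101
step 2: 1100000011011101  (fixed point — unchanged through step 8)
step 8 is 1100000011011101, still not uniform 0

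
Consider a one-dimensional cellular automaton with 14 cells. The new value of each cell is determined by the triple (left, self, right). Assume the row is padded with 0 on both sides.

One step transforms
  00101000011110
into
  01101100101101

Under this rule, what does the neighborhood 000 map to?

0

At position 0 the neighborhood is 000; the next row has 0 there.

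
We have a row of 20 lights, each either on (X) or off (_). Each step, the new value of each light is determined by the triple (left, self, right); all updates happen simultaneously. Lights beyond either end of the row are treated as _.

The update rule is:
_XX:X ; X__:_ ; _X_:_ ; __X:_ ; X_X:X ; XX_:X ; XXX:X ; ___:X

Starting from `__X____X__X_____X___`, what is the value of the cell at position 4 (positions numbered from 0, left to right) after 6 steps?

X___XX______XXX___XX
__X_XX_XXXX_XXX_X_XX
X__XXXXXXXXXXXXX_XXX
___XXXXXXXXXXXXXXXXX
XX_XXXXXXXXXXXXXXXXX
XXXXXXXXXXXXXXXXXXXX
position 4 holds X

X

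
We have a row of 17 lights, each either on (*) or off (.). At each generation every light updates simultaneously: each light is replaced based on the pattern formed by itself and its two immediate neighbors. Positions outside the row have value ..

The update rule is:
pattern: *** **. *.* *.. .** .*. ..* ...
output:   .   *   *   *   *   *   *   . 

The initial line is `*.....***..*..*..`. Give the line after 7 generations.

*.**..**..**...**

**...**.********.
***.*****......**
*.***...**....***
***.**.****..**.*
*.******..*******
***....****.....*
*.**..**..**...**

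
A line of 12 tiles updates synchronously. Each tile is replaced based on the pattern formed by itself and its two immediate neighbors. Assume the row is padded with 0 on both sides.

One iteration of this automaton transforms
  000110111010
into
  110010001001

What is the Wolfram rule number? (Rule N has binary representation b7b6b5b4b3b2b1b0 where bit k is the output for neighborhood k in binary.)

position 7: 111 → 0  (bit 7 = 0)
position 4: 110 → 1  (bit 6 = 1)
position 5: 101 → 0  (bit 5 = 0)
position 11: 100 → 1  (bit 4 = 1)
position 3: 011 → 0  (bit 3 = 0)
position 10: 010 → 0  (bit 2 = 0)
position 2: 001 → 0  (bit 1 = 0)
position 0: 000 → 1  (bit 0 = 1)
bits b7..b0 = 01010001 = 81

81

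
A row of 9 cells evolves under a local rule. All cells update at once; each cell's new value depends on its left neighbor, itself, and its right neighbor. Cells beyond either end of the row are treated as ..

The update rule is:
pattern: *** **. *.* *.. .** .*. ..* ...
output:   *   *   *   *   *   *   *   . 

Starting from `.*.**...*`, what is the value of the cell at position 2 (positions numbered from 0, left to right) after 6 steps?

*

******.**
*********
*********  (fixed point — unchanged through step 6)
position 2 holds *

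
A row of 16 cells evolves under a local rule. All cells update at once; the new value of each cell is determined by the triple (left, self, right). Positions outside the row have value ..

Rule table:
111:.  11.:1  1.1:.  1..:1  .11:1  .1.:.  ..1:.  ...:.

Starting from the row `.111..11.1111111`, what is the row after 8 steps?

.1.11.11.1.....1
...11.11..1.....
...11.111..1....
...11.1.11..1...
...11...111..1..
...111..1.11..1.
...1.11...111..1
.....111..1.11..

.....111..1.11..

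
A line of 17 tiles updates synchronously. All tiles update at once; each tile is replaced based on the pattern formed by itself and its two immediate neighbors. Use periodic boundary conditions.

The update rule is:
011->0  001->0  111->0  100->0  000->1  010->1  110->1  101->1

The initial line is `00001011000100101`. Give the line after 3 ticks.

tick 1: 01101101010100111
tick 2: 10110111111100001
tick 3: 11011000000101100

11011000000101100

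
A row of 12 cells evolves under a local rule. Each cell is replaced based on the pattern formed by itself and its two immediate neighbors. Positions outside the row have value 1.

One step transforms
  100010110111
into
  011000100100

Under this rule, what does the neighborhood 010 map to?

At position 4 the neighborhood is 010; the next row has 0 there.

0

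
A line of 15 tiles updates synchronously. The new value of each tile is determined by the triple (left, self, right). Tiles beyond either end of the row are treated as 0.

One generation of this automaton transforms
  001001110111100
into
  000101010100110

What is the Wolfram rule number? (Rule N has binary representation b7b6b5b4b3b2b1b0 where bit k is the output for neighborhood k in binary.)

position 6: 111 → 0  (bit 7 = 0)
position 7: 110 → 1  (bit 6 = 1)
position 8: 101 → 0  (bit 5 = 0)
position 3: 100 → 1  (bit 4 = 1)
position 5: 011 → 1  (bit 3 = 1)
position 2: 010 → 0  (bit 2 = 0)
position 1: 001 → 0  (bit 1 = 0)
position 0: 000 → 0  (bit 0 = 0)
bits b7..b0 = 01011000 = 88

88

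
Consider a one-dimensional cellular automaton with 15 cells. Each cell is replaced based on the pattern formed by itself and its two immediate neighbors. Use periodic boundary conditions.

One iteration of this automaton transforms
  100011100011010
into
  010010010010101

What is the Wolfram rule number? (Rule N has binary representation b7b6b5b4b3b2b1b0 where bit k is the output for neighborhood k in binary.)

position 5: 111 → 0  (bit 7 = 0)
position 6: 110 → 0  (bit 6 = 0)
position 12: 101 → 1  (bit 5 = 1)
position 1: 100 → 1  (bit 4 = 1)
position 4: 011 → 1  (bit 3 = 1)
position 0: 010 → 0  (bit 2 = 0)
position 3: 001 → 0  (bit 1 = 0)
position 2: 000 → 0  (bit 0 = 0)
bits b7..b0 = 00111000 = 56

56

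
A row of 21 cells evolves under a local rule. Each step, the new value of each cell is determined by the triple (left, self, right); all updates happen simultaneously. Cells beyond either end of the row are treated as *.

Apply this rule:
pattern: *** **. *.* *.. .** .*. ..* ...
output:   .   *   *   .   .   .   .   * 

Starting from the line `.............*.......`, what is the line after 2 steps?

.***********...*****.
*..........*.*.....**

*..........*.*.....**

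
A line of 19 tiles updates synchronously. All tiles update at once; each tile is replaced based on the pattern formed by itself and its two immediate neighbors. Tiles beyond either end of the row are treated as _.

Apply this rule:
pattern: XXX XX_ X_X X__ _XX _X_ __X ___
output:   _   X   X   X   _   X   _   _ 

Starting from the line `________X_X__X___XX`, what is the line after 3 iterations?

iteration 1: ________XXXX_XX___X
iteration 2: ___________XX_XX__X
iteration 3: ____________XX_XX_X

____________XX_XX_X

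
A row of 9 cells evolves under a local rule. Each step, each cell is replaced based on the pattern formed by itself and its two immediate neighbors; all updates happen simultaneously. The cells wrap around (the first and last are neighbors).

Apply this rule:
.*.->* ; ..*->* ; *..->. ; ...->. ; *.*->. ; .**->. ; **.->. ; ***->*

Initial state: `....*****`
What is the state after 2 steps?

...*.***.
..**..*..

..**..*..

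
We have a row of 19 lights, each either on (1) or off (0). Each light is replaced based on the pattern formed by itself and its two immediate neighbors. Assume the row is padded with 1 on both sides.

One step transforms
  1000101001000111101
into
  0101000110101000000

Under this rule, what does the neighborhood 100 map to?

1

At position 1 the neighborhood is 100; the next row has 1 there.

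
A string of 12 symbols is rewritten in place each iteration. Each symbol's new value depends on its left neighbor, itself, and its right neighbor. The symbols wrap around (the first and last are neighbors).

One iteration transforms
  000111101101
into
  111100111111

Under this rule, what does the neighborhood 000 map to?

At position 1 the neighborhood is 000; the next row has 1 there.

1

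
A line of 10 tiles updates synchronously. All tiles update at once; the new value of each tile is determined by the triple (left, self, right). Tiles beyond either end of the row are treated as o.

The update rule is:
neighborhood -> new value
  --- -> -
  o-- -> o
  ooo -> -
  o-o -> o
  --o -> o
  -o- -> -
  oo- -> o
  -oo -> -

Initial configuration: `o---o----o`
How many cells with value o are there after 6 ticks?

oo-o-o--o-
-oo-o-oo-o
o-oo-o-oo-
oo-oo-o-oo
-oo-oo-o--
o-oo-oo-oo
count of o: 7

7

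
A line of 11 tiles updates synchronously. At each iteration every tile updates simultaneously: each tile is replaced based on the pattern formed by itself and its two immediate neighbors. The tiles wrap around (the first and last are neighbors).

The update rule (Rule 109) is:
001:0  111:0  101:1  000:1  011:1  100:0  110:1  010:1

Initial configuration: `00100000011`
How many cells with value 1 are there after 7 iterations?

4

iteration 1: 00101111011
iteration 2: 00111001111
iteration 3: 00101001001
iteration 4: 00111001001
iteration 5: 00101001001  (repeats iteration 3; period 2)
iteration 7: 00101001001
count of 1: 4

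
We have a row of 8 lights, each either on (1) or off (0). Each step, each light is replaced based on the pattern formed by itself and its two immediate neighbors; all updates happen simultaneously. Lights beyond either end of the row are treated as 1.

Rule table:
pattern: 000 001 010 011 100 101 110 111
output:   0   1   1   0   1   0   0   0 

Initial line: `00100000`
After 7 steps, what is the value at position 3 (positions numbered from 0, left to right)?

step 1: 11110001
step 2: 00001010
step 3: 10011010
step 4: 01100010
step 5: 00010110
step 6: 10110000
step 7: 00001001
position 3 holds 0

0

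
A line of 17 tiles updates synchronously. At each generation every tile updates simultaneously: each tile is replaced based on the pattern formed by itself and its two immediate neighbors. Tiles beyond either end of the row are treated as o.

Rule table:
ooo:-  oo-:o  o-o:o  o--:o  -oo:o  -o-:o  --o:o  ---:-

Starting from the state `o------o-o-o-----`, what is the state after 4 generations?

-------oo-oo---oo

oo----ooooooo---o
-oo--oo-----oo-oo
oooooooo---ooooo-
-------oo-oo---oo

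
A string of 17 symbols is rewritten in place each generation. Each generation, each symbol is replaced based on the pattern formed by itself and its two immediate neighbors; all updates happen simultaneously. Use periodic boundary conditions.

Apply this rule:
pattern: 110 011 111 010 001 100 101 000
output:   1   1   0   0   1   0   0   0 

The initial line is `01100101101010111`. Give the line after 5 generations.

01101001100000101
01100011100001000
11100110100010000
10101110000100001
10001010001000011

10001010001000011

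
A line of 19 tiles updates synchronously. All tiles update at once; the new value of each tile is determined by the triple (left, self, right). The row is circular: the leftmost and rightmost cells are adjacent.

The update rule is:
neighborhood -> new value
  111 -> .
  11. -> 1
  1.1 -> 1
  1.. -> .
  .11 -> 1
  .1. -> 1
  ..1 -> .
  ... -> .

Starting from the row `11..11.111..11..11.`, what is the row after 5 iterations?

.1..1..1.1..11..1..

11..1111.1..11..111
.1..1..111..11..1..
.1..1..1.1..11..1..
.1..1..111..11..1..  (repeats iteration 2; period 2)
iteration 5: .1..1..1.1..11..1..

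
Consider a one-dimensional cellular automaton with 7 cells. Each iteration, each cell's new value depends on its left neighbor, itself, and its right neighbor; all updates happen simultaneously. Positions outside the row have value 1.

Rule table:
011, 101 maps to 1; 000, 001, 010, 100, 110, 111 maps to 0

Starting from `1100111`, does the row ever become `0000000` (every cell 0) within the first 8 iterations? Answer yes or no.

0000100
0000000
all cells are 0 at iteration 2

yes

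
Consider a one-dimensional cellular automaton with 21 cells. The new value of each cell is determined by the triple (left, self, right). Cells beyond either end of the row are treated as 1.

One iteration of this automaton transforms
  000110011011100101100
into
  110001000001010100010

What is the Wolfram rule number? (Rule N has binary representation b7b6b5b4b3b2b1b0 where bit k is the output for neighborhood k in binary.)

149

position 11: 111 → 1  (bit 7 = 1)
position 4: 110 → 0  (bit 6 = 0)
position 9: 101 → 0  (bit 5 = 0)
position 0: 100 → 1  (bit 4 = 1)
position 3: 011 → 0  (bit 3 = 0)
position 15: 010 → 1  (bit 2 = 1)
position 2: 001 → 0  (bit 1 = 0)
position 1: 000 → 1  (bit 0 = 1)
bits b7..b0 = 10010101 = 149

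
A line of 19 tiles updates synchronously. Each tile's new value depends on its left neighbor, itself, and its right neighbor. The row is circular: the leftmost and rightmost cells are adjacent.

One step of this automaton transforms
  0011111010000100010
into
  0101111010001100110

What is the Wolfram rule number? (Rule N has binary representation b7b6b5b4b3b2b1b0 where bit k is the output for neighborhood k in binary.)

position 3: 111 → 1  (bit 7 = 1)
position 6: 110 → 1  (bit 6 = 1)
position 7: 101 → 0  (bit 5 = 0)
position 9: 100 → 0  (bit 4 = 0)
position 2: 011 → 0  (bit 3 = 0)
position 8: 010 → 1  (bit 2 = 1)
position 1: 001 → 1  (bit 1 = 1)
position 0: 000 → 0  (bit 0 = 0)
bits b7..b0 = 11000110 = 198

198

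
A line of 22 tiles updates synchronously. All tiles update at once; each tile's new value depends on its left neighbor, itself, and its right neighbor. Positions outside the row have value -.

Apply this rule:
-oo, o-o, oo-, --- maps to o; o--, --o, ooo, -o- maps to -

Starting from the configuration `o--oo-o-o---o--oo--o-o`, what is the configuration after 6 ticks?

---ooo-o--o----oo---o-
oo-o-oo-----oo-oo-o---
ooo-ooo-ooo-oooooo--oo
o-ooo-ooo-ooo----o--oo
-oo-ooo-ooo-o-oo----oo
-oooo-ooo-oo-ooo-oo-oo

-oooo-ooo-oo-ooo-oo-oo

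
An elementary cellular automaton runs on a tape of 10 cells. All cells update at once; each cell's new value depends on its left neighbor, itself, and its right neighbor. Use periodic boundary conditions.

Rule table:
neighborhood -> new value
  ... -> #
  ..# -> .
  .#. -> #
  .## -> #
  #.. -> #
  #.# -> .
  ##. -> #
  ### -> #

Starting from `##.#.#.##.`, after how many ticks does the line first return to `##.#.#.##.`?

1

##.#.#.##.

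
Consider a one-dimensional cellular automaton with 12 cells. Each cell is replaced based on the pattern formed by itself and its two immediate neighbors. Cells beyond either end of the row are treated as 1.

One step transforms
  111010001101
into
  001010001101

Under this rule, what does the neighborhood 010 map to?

At position 4 the neighborhood is 010; the next row has 1 there.

1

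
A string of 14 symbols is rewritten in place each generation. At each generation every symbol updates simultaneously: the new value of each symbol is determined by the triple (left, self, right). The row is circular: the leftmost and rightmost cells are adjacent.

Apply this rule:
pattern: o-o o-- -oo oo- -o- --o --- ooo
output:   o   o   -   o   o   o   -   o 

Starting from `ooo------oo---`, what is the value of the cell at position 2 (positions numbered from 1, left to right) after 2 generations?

-

-ooo----o-oo-o
o-ooo--ooo-ooo
position 2 holds -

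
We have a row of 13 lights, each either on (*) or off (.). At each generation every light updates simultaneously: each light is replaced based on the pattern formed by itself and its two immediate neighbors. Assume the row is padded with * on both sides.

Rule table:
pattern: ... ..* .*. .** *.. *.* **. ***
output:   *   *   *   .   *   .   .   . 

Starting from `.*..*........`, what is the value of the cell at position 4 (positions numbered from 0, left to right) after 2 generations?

.

.************
.............
position 4 holds .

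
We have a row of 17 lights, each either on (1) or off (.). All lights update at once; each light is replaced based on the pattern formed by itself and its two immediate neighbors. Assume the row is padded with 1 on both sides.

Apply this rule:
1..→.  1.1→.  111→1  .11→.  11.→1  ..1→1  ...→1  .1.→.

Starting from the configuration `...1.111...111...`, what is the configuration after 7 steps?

.11...11.11.11.11
..1.11.1..1..1..1
.1...1...1..1..1.
...11..11..1..1..
.11.1.1.1.1..1..1
..1.........1..1.
.1..11111111..1..

.1..11111111..1..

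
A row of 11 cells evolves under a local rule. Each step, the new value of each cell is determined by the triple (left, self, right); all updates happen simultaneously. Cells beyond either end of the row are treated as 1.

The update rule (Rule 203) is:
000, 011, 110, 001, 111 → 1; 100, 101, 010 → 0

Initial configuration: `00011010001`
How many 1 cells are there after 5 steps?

step 1: 01111000111
step 2: 01111011111
step 3: 01111011111  (fixed point — unchanged through step 5)
count of 1: 9

9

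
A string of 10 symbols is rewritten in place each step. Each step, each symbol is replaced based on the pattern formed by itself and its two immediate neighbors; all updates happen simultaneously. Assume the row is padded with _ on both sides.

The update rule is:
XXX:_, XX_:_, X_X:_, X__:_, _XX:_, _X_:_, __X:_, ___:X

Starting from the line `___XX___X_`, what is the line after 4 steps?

step 1: XX____X___
step 2: ___XX___XX
step 3: XX____X___  (repeats step 1; period 2)
step 4: ___XX___XX

___XX___XX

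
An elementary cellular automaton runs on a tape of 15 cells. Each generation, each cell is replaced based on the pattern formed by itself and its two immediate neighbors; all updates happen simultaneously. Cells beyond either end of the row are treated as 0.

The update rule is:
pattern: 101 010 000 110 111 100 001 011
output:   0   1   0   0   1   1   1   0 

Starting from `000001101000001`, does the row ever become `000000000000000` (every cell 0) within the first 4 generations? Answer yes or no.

no

000010001100011
000111010010100
001010011110110
011011101100001
generation 4 is 011011101100001, still not uniform 0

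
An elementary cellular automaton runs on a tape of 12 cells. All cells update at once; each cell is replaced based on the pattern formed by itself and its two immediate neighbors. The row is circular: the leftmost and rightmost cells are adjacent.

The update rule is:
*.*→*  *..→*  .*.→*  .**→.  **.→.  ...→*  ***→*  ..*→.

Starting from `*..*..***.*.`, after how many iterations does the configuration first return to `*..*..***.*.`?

**.**..*.***
*.*..*.**.**
.***.**..*.*
*.*.*..*.***
.*****.**.**
*.***.*..*..
**.*.***.**.
..***.*.*..*
*..*.*****.*
.*.**.***.*.
.**..*.*.***
*..*.****.*.
**.**.**.***
*.*..*..*.**
.***.**.**.*
*.*.*..*..**
.*****.**..*
*.***.*..*.*
.*.*.***.**.
.****.*.*..*
*.**.*****.*
.*..*.***.*.
.**.**.*.***
*..*..***.*.

24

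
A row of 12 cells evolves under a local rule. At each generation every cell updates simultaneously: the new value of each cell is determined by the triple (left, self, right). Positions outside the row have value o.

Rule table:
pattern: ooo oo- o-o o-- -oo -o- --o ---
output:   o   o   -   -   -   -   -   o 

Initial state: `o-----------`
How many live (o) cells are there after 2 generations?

9

o-ooooooooo-
o--oooooooo-
count of o: 9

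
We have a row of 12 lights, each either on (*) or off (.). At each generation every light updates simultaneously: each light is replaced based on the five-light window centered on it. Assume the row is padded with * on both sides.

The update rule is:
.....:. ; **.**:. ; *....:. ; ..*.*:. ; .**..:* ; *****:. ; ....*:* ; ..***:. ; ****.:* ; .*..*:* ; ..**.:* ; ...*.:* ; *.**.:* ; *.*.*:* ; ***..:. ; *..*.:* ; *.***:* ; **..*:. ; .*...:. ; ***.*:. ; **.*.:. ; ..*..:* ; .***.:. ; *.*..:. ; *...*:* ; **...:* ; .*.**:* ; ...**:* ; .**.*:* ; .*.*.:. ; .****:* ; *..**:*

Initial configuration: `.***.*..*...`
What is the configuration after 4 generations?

.*....***.**
....**....**
*.*****.**.*
..**.*..**.*

..**.*..**.*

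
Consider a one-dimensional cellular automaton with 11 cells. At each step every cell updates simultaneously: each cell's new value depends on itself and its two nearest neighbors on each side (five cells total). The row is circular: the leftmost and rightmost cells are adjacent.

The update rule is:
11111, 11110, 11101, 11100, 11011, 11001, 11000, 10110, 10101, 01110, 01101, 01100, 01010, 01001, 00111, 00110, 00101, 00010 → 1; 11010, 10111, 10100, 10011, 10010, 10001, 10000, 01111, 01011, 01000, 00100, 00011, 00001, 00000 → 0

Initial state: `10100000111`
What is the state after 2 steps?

10000000101
11000001101

11000001101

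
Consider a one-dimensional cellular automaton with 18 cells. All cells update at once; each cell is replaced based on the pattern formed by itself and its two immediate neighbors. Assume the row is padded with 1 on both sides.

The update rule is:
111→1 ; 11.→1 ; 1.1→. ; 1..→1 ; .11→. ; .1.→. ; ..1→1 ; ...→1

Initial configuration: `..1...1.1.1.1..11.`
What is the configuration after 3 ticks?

11.111.......11.1.
11..111111111.1...
1111.11111111..111

1111.11111111..111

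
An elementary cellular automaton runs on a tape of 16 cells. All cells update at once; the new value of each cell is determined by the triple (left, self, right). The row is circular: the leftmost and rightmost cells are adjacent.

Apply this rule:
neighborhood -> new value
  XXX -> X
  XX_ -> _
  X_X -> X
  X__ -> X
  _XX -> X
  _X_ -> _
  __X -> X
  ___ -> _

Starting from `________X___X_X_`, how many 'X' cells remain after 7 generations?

_______X_X_X_X_X
X_____X_X_X_X_X_
_X___X_X_X_X_X_X
X_X_X_X_X_X_X_X_
_X_X_X_X_X_X_X_X
X_X_X_X_X_X_X_X_  (repeats generation 4; period 2)
generation 7: _X_X_X_X_X_X_X_X
count of X: 8

8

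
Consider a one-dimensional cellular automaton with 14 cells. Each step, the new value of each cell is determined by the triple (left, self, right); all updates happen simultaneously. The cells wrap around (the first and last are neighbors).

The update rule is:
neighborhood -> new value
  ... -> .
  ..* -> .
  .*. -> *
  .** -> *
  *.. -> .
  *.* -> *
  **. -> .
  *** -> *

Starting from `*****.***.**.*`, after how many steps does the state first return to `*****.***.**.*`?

****.***.**.**
***.***.**.***
**.***.**.****
*.***.**.*****
.***.**.******
***.**.******.
**.**.******.*
*.**.******.**
.**.******.***
**.******.***.
*.******.***.*
.******.***.**
******.***.**.
*****.***.**.*

14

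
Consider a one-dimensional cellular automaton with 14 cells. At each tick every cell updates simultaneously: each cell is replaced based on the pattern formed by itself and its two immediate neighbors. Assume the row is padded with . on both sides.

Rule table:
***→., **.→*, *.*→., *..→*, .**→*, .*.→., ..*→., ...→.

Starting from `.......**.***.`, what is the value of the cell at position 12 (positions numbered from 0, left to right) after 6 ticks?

*

.......**.*.**
.......**...**
.......***..**
.......*.**.**
.........**.**
.........**.**
position 12 holds *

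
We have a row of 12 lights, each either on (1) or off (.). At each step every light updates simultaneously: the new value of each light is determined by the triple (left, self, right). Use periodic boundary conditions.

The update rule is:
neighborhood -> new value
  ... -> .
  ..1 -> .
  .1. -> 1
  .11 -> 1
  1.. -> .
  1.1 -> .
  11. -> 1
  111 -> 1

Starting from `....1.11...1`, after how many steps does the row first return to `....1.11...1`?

....1.11...1

1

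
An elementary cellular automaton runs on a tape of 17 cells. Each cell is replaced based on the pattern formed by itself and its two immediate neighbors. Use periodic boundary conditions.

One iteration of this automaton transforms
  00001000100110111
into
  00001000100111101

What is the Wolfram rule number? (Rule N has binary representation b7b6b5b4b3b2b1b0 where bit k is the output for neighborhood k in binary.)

108

position 15: 111 → 0  (bit 7 = 0)
position 12: 110 → 1  (bit 6 = 1)
position 13: 101 → 1  (bit 5 = 1)
position 0: 100 → 0  (bit 4 = 0)
position 11: 011 → 1  (bit 3 = 1)
position 4: 010 → 1  (bit 2 = 1)
position 3: 001 → 0  (bit 1 = 0)
position 1: 000 → 0  (bit 0 = 0)
bits b7..b0 = 01101100 = 108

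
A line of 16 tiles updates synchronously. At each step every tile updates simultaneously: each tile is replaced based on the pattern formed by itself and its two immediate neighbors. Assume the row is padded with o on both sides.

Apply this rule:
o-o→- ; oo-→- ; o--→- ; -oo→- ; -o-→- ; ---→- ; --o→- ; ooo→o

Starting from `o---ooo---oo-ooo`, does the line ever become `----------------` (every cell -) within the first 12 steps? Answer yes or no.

yes

-----o--------oo
---------------o
----------------
all cells are - at step 3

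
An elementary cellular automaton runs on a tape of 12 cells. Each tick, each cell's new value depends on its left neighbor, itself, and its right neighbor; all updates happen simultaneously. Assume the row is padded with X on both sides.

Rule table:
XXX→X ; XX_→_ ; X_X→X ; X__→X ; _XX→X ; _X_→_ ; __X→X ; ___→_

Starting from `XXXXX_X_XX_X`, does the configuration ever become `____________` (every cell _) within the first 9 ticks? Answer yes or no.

no

XXXX_X_XX_XX
XXX_X_XX_XXX
XX_X_XX_XXXX
X_X_XX_XXXXX
_X_XX_XXXXXX
X_XX_XXXXXXX
_XX_XXXXXXXX
XX_XXXXXXXXX
X_XXXXXXXXXX
tick 9 is X_XXXXXXXXXX, still not uniform _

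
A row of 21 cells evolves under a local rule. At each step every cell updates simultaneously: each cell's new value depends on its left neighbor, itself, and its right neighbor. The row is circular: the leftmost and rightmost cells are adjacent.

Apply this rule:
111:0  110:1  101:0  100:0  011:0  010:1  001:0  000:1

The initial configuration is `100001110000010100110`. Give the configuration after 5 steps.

101100010111010100010
100101010001010101010
100101010101010101010
100101010101010101010  (fixed point — unchanged through step 5)

100101010101010101010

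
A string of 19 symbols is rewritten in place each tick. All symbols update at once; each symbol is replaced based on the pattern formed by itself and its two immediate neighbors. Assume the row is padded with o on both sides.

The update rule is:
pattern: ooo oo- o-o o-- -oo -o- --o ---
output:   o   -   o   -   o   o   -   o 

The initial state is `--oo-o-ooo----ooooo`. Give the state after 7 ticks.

--o-ooooo--oo-ooooo
--oooooo---o-oooooo
--ooooo--o-oooooooo
--oooo---oooooooooo
--ooo--o-oooooooooo
--oo---oooooooooooo
--o--o-oooooooooooo

--o--o-oooooooooooo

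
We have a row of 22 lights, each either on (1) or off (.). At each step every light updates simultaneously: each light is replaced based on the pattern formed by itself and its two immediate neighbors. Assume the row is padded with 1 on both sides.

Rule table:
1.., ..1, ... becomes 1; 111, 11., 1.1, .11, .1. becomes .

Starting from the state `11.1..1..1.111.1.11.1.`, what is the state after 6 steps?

1111.....1111111111111

....11.11.............
1111.....1111111111111
....11111.............
1111.....1111111111111  (repeats step 2; period 2)
step 6: 1111.....1111111111111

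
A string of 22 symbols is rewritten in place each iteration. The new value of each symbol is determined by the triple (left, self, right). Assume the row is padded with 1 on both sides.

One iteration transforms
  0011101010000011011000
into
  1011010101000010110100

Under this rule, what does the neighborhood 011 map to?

At position 2 the neighborhood is 011; the next row has 1 there.

1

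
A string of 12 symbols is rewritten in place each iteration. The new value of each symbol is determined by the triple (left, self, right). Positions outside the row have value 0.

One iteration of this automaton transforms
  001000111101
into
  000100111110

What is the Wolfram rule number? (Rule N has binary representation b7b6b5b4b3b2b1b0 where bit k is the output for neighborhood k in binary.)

position 7: 111 → 1  (bit 7 = 1)
position 9: 110 → 1  (bit 6 = 1)
position 10: 101 → 1  (bit 5 = 1)
position 3: 100 → 1  (bit 4 = 1)
position 6: 011 → 1  (bit 3 = 1)
position 2: 010 → 0  (bit 2 = 0)
position 1: 001 → 0  (bit 1 = 0)
position 0: 000 → 0  (bit 0 = 0)
bits b7..b0 = 11111000 = 248

248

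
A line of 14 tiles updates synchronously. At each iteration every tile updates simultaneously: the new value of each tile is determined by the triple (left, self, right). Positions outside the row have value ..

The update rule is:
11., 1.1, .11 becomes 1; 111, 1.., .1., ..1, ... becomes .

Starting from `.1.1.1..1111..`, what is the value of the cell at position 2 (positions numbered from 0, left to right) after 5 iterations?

..1.1...1..1..
...1..........
..............
..............  (fixed point — unchanged through iteration 5)
position 2 holds .

.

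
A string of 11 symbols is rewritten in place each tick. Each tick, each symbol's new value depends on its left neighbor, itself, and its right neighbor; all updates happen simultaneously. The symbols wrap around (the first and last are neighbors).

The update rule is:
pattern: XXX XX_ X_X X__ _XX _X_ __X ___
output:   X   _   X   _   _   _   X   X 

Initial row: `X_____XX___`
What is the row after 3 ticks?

__XXXX___XX
_X_XX__XX__
X_X___X___X

X_X___X___X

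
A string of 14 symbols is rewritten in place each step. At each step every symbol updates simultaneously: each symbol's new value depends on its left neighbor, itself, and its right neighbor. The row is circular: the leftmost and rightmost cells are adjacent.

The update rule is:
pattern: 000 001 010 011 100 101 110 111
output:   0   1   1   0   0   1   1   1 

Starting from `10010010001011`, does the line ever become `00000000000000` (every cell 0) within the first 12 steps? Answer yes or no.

no

10110110011101
11011010101110
01101111110111
10110111111011
11011011111101
11101101111110
01110110111111
10111011011111
11011101101111
11101110110111
11110111011011
11111011101101
step 12 is 11111011101101, still not uniform 0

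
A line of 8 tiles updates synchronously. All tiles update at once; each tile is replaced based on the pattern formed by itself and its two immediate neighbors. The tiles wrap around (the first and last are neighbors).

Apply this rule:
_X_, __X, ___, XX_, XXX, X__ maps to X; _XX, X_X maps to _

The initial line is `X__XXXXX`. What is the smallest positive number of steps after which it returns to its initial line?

XXX_XXXX
XXX__XXX
XXXXX_XX
XXXXX__X
XXXXXXX_
_XXXXXX_
X_XXXXXX
X__XXXXX

8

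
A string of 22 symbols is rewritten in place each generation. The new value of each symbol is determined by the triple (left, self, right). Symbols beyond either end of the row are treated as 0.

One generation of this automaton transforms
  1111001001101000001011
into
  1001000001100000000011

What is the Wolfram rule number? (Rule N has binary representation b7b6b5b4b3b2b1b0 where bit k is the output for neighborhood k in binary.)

72

position 1: 111 → 0  (bit 7 = 0)
position 3: 110 → 1  (bit 6 = 1)
position 11: 101 → 0  (bit 5 = 0)
position 4: 100 → 0  (bit 4 = 0)
position 0: 011 → 1  (bit 3 = 1)
position 6: 010 → 0  (bit 2 = 0)
position 5: 001 → 0  (bit 1 = 0)
position 14: 000 → 0  (bit 0 = 0)
bits b7..b0 = 01001000 = 72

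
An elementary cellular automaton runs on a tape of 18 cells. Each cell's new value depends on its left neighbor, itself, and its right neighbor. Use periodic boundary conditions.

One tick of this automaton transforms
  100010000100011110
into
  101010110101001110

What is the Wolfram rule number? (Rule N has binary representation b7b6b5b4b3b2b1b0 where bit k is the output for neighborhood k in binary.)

197

position 14: 111 → 1  (bit 7 = 1)
position 16: 110 → 1  (bit 6 = 1)
position 17: 101 → 0  (bit 5 = 0)
position 1: 100 → 0  (bit 4 = 0)
position 13: 011 → 0  (bit 3 = 0)
position 0: 010 → 1  (bit 2 = 1)
position 3: 001 → 0  (bit 1 = 0)
position 2: 000 → 1  (bit 0 = 1)
bits b7..b0 = 11000101 = 197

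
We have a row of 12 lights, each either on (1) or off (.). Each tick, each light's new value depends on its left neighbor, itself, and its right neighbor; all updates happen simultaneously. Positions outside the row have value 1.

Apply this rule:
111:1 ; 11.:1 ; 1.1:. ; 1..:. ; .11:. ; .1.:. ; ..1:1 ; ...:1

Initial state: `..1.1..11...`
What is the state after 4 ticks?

..1..1..111.

.1....1.1.11
...111.....1
.11.11.1111.
..1..1..111.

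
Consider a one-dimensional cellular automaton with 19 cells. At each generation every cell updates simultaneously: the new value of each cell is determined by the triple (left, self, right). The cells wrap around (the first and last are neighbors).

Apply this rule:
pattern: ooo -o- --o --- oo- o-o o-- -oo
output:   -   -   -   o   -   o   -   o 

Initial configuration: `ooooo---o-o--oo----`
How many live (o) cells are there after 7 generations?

o-----o--o---o--oo-
--ooo------o----o-o
--o---oooo---oo--o-
o---o-o----o-o-----
--o--o--oo--o--ooo-
o-------o------o---
--ooooo---oooo---o-
count of o: 10

10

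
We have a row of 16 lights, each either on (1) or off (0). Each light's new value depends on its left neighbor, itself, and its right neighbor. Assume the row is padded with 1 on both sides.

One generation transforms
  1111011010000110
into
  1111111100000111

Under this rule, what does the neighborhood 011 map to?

1

At position 5 the neighborhood is 011; the next row has 1 there.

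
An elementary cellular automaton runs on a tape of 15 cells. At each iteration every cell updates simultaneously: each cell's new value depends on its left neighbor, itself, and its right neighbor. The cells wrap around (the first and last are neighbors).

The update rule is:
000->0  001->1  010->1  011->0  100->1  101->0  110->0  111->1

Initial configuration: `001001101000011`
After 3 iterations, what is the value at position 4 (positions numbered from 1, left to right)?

111110001100100
011101010011111
001001011101110
position 4 holds 0

0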